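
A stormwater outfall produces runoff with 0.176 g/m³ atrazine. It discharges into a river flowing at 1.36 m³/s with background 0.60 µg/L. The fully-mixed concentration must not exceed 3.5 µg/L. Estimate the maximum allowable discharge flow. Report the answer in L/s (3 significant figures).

22.9 L/s

0.60 µg/L = 0.0006 mg/L.
3.5 µg/L = 0.0035 mg/L.
Mass balance at complete mixing: C_std·(Q_w + Q_r) = Q_w·C_e + Q_r·C_b.
Rearranging, Q_w = Q_r·(C_std − C_b)/(C_e − C_std) = 1.36·(0.0035 − 0.0006) / (0.176 − 0.0035) = 0.02286 m³/s.
= 22.86 L/s.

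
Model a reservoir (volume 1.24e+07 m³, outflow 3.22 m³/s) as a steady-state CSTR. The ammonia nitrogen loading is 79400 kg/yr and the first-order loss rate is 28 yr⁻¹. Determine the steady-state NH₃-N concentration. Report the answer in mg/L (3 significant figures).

0.177 mg/L

Outflow Q = 3.22 m³/s × 3.156e+07 s/yr = 1.016e+08 m³/yr.
Steady-state CSTR mass balance: W = Q·C + k·V·C, so C = W/(Q + kV).
Q + kV = 1.016e+08 + 28·1.24e+07 = 4.488e+08 m³/yr.
C = 79400/4.488e+08 = 0.0001769 kg/m³ = 0.1769 mg/L.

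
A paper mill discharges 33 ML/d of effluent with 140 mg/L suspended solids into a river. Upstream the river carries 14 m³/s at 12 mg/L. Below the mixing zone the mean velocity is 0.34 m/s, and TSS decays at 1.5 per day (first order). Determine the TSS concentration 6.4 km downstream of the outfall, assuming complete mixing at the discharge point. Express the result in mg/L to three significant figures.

11.1 mg/L

33 ML/d = 0.3819 m³/s.
After complete mixing, C₀ = (0.3819·140 + 14·12) / 14.38 = 15.4 mg/L.
Travel time t = 6400 m / 0.34 m/s = 1.882e+04 s = 0.2179 d.
C = 15.4·exp(−1.5·0.2179) = 15.4·0.7212 = 11.11 mg/L.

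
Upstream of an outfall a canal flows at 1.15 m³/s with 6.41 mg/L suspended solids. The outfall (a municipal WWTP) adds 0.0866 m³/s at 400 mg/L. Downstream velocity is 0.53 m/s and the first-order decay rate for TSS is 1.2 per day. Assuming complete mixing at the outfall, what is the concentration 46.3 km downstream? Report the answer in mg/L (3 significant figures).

10.1 mg/L

After complete mixing, C₀ = (0.0866·400 + 1.15·6.41) / 1.237 = 33.97 mg/L.
Travel time t = 4.63e+04 m / 0.53 m/s = 8.736e+04 s = 1.011 d.
C = 33.97·exp(−1.2·1.011) = 33.97·0.2972 = 10.1 mg/L.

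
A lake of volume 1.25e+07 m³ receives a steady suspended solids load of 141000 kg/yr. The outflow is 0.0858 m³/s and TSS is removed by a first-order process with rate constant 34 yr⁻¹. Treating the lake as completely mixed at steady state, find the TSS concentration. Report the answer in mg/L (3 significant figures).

0.330 mg/L

Outflow Q = 0.0858 m³/s × 3.156e+07 s/yr = 2.708e+06 m³/yr.
Steady-state CSTR mass balance: W = Q·C + k·V·C, so C = W/(Q + kV).
Q + kV = 2.708e+06 + 34·1.25e+07 = 4.277e+08 m³/yr.
C = 141000/4.277e+08 = 0.0003297 kg/m³ = 0.3297 mg/L.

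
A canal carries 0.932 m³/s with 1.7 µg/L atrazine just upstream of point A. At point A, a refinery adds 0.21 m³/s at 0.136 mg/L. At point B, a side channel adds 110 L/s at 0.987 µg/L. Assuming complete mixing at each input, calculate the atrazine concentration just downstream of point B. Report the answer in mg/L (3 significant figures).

1.7 µg/L = 0.0017 mg/L.
After input A: C = (0.932·0.0017 + 0.21·0.136) / 1.142 = 0.0264 mg/L.
110 L/s = 0.11 m³/s.
0.987 µg/L = 0.000987 mg/L.
After input B: C = (1.142·0.0264 + 0.11·0.000987) / 1.252 = 0.02416 mg/L.

0.0242 mg/L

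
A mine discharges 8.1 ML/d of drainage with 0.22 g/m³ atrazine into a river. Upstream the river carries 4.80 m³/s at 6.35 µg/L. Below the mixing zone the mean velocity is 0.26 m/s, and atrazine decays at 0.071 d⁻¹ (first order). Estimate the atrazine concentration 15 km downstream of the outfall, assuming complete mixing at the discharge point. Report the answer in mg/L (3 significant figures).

0.00996 mg/L

8.1 ML/d = 0.09375 m³/s.
6.35 µg/L = 0.00635 mg/L.
After complete mixing, C₀ = (0.09375·0.22 + 4.8·0.00635) / 4.894 = 0.01044 mg/L.
Travel time t = 1.5e+04 m / 0.26 m/s = 5.769e+04 s = 0.6677 d.
C = 0.01044·exp(−0.071·0.6677) = 0.01044·0.9537 = 0.009959 mg/L.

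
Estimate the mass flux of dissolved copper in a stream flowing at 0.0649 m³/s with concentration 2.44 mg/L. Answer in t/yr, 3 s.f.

5.00 t/yr

Mass flux = Q·C = 0.0649 m³/s × 2.44 g/m³ = 0.1584 g/s.
= 0.1584 g/s × 31.56 = 4.997 t/yr.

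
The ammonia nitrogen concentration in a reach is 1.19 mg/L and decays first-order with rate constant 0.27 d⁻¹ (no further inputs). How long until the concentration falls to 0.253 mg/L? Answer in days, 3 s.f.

5.73 d

t = ln(C₀/C)/k = ln(1.19/0.253)/0.27 = 1.548/0.27 = 5.735 d.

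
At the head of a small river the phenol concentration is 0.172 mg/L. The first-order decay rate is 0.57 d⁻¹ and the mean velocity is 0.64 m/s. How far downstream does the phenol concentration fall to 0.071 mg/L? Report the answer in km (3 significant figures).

From C = C₀·e^(−kt), t = ln(C₀/C)/k = ln(0.172/0.071)/0.57 = 0.8848/0.57 = 1.552 d.
Distance = v·t = 0.64 m/s × 1.341e+05 s = 8.584e+04 m = 85.84 km.

85.8 km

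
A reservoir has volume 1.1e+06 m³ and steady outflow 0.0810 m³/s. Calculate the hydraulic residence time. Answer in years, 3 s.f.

Q = 0.0810 m³/s × 3.156e+07 s/yr = 2.556e+06 m³/yr.
Hydraulic residence time τ = V/Q = 1.1e+06/2.556e+06 = 0.4303 yr.

0.430 yr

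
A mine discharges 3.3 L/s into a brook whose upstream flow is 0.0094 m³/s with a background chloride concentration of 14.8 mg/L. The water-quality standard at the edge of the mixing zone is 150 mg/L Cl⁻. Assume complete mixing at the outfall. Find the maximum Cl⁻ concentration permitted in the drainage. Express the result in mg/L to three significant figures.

3.3 L/s = 0.0033 m³/s.
Mass balance: 150·0.0127 = 0.0033·Cₑ + 0.0094·14.8.
Cₑ = (1.905 − 0.1391) / 0.0033 = 535.1 mg/L.

535 mg/L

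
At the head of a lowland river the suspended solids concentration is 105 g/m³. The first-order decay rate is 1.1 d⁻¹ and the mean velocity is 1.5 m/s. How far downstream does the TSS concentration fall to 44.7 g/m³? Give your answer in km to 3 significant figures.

From C = C₀·e^(−kt), t = ln(C₀/C)/k = ln(105/44.7)/1.1 = 0.854/1.1 = 0.7764 d.
Distance = v·t = 1.5 m/s × 6.708e+04 s = 1.006e+05 m = 100.6 km.

101 km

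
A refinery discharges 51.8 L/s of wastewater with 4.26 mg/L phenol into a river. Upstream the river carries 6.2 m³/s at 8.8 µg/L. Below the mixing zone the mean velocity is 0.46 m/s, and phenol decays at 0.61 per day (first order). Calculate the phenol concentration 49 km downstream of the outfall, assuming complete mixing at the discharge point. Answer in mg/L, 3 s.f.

51.8 L/s = 0.0518 m³/s.
8.8 µg/L = 0.0088 mg/L.
After complete mixing, C₀ = (0.0518·4.26 + 6.2·0.0088) / 6.252 = 0.04402 mg/L.
Travel time t = 4.9e+04 m / 0.46 m/s = 1.065e+05 s = 1.233 d.
C = 0.04402·exp(−0.61·1.233) = 0.04402·0.4714 = 0.02075 mg/L.

0.0208 mg/L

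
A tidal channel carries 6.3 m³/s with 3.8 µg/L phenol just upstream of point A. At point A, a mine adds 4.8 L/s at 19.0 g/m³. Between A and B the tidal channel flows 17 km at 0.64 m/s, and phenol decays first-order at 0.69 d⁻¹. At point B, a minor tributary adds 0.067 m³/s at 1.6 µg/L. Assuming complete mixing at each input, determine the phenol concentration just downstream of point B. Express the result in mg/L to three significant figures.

3.8 µg/L = 0.0038 mg/L.
4.8 L/s = 0.0048 m³/s.
After input A: C = (6.3·0.0038 + 0.0048·19) / 6.305 = 0.01826 mg/L.
Over the 17 km reach to input B (t = 2.656e+04 s = 0.3074 d), decay gives C = 0.01826·exp(−0.69·0.3074) = 0.01477 mg/L.
1.6 µg/L = 0.0016 mg/L.
After input B: C = (6.305·0.01477 + 0.067·0.0016) / 6.372 = 0.01463 mg/L.

0.0146 mg/L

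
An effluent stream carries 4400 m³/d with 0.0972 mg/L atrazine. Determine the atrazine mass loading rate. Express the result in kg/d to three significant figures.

4400 m³/d = 0.05093 m³/s.
Mass flux = Q·C = 0.05093 m³/s × 0.0972 g/m³ = 0.00495 g/s.
= 0.00495 g/s × 86.4 = 0.4277 kg/d.

0.428 kg/d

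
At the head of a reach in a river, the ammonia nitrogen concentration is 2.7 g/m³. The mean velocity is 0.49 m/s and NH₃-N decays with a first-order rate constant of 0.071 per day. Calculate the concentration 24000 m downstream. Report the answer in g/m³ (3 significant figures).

2.59 g/m³

Travel time t = 24000 m / 0.49 m/s = 2.4e+04/0.49 = 4.898e+04 s = 0.5669 d.
First-order decay: C = 2.7·exp(−0.071·0.5669) = 2.7·0.9605 = 2.593 g/m³.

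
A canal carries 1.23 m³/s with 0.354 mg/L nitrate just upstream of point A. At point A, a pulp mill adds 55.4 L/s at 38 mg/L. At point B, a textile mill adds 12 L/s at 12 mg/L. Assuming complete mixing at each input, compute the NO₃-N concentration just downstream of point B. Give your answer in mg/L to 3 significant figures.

2.07 mg/L

55.4 L/s = 0.0554 m³/s.
After input A: C = (1.23·0.354 + 0.0554·38) / 1.285 = 1.977 mg/L.
12 L/s = 0.012 m³/s.
After input B: C = (1.285·1.977 + 0.012·12) / 1.297 = 2.069 mg/L.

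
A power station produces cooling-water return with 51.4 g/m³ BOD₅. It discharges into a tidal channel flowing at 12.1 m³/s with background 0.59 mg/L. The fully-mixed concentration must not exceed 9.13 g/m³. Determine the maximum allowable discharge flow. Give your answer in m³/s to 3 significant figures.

Mass balance at complete mixing: C_std·(Q_w + Q_r) = Q_w·C_e + Q_r·C_b.
Rearranging, Q_w = Q_r·(C_std − C_b)/(C_e − C_std) = 12.1·(9.13 − 0.59) / (51.4 − 9.13) = 2.445 m³/s.

2.44 m³/s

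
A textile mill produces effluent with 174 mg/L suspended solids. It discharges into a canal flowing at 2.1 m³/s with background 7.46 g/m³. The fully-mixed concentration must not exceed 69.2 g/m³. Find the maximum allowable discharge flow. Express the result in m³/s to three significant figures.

Mass balance at complete mixing: C_std·(Q_w + Q_r) = Q_w·C_e + Q_r·C_b.
Rearranging, Q_w = Q_r·(C_std − C_b)/(C_e − C_std) = 2.1·(69.2 − 7.46) / (174 − 69.2) = 1.237 m³/s.

1.24 m³/s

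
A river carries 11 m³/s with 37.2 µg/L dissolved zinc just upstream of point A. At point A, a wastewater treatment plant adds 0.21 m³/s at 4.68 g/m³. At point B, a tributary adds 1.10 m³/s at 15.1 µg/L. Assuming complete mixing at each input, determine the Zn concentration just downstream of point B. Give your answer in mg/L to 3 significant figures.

0.114 mg/L

37.2 µg/L = 0.0372 mg/L.
After input A: C = (11·0.0372 + 0.21·4.68) / 11.21 = 0.1242 mg/L.
15.1 µg/L = 0.0151 mg/L.
After input B: C = (11.21·0.1242 + 1.1·0.0151) / 12.31 = 0.1144 mg/L.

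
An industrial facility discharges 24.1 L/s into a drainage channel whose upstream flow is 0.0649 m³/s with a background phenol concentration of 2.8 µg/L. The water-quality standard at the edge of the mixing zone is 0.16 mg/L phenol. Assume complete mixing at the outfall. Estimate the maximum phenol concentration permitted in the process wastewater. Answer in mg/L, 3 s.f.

0.583 mg/L

24.1 L/s = 0.0241 m³/s.
2.8 µg/L = 0.0028 mg/L.
Mass balance: 0.16·0.089 = 0.0241·Cₑ + 0.0649·0.0028.
Cₑ = (0.01424 − 0.0001817) / 0.0241 = 0.5833 mg/L.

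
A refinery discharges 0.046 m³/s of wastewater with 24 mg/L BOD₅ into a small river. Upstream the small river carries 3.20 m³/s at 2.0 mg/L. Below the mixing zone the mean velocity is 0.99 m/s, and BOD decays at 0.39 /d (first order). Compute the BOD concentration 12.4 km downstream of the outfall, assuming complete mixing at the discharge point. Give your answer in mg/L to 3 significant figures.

2.18 mg/L

After complete mixing, C₀ = (0.046·24 + 3.2·2) / 3.246 = 2.312 mg/L.
Travel time t = 1.24e+04 m / 0.99 m/s = 1.253e+04 s = 0.145 d.
C = 2.312·exp(−0.39·0.145) = 2.312·0.945 = 2.185 mg/L.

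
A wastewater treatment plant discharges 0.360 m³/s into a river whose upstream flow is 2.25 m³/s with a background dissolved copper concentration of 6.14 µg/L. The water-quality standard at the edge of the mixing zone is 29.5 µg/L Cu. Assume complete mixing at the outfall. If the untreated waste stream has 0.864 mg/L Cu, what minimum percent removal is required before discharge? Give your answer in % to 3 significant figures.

79.7 %

6.14 µg/L = 0.00614 mg/L.
29.5 µg/L = 0.0295 mg/L.
Mass balance: 0.0295·2.61 = 0.36·Cₑ + 2.25·0.00614.
Cₑ = (0.077 − 0.01381) / 0.36 = 0.1755 mg/L.
Required removal = 1 − 0.1755/0.864 = 79.69 %.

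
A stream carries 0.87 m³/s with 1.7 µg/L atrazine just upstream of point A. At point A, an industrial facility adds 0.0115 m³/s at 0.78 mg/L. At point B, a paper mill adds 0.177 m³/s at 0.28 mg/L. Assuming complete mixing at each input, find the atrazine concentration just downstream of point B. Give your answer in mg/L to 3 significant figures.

1.7 µg/L = 0.0017 mg/L.
After input A: C = (0.87·0.0017 + 0.0115·0.78) / 0.8815 = 0.01185 mg/L.
After input B: C = (0.8815·0.01185 + 0.177·0.28) / 1.058 = 0.05669 mg/L.

0.0567 mg/L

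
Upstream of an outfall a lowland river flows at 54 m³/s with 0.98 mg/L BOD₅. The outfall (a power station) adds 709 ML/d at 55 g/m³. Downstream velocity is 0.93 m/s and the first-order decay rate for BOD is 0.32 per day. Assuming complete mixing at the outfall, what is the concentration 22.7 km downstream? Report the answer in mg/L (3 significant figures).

709 ML/d = 8.206 m³/s.
After complete mixing, C₀ = (8.206·55 + 54·0.98) / 62.21 = 8.106 mg/L.
Travel time t = 2.27e+04 m / 0.93 m/s = 2.441e+04 s = 0.2825 d.
C = 8.106·exp(−0.32·0.2825) = 8.106·0.9136 = 7.405 mg/L.

7.41 mg/L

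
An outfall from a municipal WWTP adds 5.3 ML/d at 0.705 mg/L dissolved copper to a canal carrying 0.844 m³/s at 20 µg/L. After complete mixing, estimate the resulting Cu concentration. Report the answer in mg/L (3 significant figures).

5.3 ML/d = 0.06134 m³/s.
20 µg/L = 0.02 mg/L.
By mass balance at complete mixing, C = (0.06134·0.705 + 0.844·0.02) / (0.06134 + 0.844) = 0.06013/0.9053 = 0.06641 mg/L.

0.0664 mg/L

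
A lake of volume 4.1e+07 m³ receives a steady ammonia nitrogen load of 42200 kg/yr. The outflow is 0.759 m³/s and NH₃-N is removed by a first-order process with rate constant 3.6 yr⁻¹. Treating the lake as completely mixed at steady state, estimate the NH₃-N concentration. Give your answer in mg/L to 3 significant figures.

0.246 mg/L

Outflow Q = 0.759 m³/s × 3.156e+07 s/yr = 2.395e+07 m³/yr.
Steady-state CSTR mass balance: W = Q·C + k·V·C, so C = W/(Q + kV).
Q + kV = 2.395e+07 + 3.6·4.1e+07 = 1.716e+08 m³/yr.
C = 42200/1.716e+08 = 0.000246 kg/m³ = 0.246 mg/L.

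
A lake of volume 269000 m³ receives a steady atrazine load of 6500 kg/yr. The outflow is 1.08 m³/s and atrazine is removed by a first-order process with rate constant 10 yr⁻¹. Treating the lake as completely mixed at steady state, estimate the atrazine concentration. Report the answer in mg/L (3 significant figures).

Outflow Q = 1.08 m³/s × 3.156e+07 s/yr = 3.408e+07 m³/yr.
Steady-state CSTR mass balance: W = Q·C + k·V·C, so C = W/(Q + kV).
Q + kV = 3.408e+07 + 10·269000 = 3.677e+07 m³/yr.
C = 6500/3.677e+07 = 0.0001768 kg/m³ = 0.1768 mg/L.

0.177 mg/L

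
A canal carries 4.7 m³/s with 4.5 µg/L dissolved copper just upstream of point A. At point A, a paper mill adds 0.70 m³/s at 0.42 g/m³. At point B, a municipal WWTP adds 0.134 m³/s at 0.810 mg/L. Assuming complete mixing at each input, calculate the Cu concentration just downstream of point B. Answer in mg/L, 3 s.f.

0.0766 mg/L

4.5 µg/L = 0.0045 mg/L.
After input A: C = (4.7·0.0045 + 0.7·0.42) / 5.4 = 0.05836 mg/L.
After input B: C = (5.4·0.05836 + 0.134·0.81) / 5.534 = 0.07656 mg/L.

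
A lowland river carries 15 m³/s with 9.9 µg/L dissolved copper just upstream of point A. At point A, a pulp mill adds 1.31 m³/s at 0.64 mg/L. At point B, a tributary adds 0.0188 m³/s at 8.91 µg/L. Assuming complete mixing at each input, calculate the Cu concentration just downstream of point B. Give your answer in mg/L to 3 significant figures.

0.0604 mg/L

9.9 µg/L = 0.0099 mg/L.
After input A: C = (15·0.0099 + 1.31·0.64) / 16.31 = 0.06051 mg/L.
8.91 µg/L = 0.00891 mg/L.
After input B: C = (16.31·0.06051 + 0.0188·0.00891) / 16.33 = 0.06045 mg/L.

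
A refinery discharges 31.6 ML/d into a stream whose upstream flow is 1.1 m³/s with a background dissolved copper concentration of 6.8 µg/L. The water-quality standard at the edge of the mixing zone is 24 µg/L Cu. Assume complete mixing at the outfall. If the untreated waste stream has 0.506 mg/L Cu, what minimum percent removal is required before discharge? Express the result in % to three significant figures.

31.6 ML/d = 0.3657 m³/s.
6.8 µg/L = 0.0068 mg/L.
24 µg/L = 0.024 mg/L.
Mass balance: 0.024·1.466 = 0.3657·Cₑ + 1.1·0.0068.
Cₑ = (0.03518 − 0.00748) / 0.3657 = 0.07573 mg/L.
Required removal = 1 − 0.07573/0.506 = 85.03 %.

85.0 %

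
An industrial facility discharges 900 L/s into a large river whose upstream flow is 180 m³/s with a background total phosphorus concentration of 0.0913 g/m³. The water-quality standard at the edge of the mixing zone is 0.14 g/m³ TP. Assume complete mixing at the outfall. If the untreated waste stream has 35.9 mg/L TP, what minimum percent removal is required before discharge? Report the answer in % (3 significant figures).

900 L/s = 0.9 m³/s.
Mass balance: 0.14·180.9 = 0.9·Cₑ + 180·0.0913.
Cₑ = (25.33 − 16.43) / 0.9 = 9.88 mg/L.
Required removal = 1 − 9.88/35.9 = 72.48 %.

72.5 %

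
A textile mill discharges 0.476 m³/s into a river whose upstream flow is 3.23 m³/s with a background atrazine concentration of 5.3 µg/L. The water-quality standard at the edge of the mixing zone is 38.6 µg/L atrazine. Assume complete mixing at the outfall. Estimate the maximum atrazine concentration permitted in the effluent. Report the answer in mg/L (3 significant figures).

0.265 mg/L

5.3 µg/L = 0.0053 mg/L.
38.6 µg/L = 0.0386 mg/L.
Mass balance: 0.0386·3.706 = 0.476·Cₑ + 3.23·0.0053.
Cₑ = (0.1431 − 0.01712) / 0.476 = 0.2646 mg/L.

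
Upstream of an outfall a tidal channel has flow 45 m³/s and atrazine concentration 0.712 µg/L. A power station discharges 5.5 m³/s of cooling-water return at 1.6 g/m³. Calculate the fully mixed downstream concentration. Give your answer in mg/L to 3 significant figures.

0.175 mg/L

0.712 µg/L = 0.000712 mg/L.
Conservation of mass across the mixing zone: C = (5.5·1.6 + 45·0.000712) / (5.5 + 45) = 8.832/50.5 = 0.1749 mg/L.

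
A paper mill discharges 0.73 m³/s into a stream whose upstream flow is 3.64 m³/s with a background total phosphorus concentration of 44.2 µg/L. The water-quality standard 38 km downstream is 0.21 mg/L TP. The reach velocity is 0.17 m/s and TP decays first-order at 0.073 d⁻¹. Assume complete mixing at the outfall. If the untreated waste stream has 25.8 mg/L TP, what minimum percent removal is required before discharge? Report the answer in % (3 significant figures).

95.0 %

44.2 µg/L = 0.0442 mg/L.
Travel time to the compliance point: t = 3.8e+04/0.17 = 2.235e+05 s = 2.587 d; decay factor exp(−0.073·2.587) = 0.8279.
So the concentration just after mixing may be at most 0.21/0.8279 = 0.2537 mg/L.
Mass balance: 0.2537·4.37 = 0.73·Cₑ + 3.64·0.0442.
Cₑ = (1.108 − 0.1609) / 0.73 = 1.298 mg/L.
Required removal = 1 − 1.298/25.8 = 94.97 %.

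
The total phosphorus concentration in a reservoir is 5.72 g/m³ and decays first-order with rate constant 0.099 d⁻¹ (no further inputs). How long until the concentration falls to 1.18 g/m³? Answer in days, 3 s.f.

t = ln(C₀/C)/k = ln(5.72/1.18)/0.099 = 1.578/0.099 = 15.94 d.

15.9 d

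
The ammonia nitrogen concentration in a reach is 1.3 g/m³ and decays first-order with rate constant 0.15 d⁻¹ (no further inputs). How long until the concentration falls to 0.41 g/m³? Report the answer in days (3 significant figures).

t = ln(C₀/C)/k = ln(1.3/0.41)/0.15 = 1.154/0.15 = 7.693 d.

7.69 d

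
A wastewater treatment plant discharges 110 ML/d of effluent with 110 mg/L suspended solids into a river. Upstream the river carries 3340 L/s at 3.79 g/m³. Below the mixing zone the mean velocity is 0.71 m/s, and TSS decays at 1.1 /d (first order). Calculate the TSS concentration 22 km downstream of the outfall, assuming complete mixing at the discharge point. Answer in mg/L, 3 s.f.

110 ML/d = 1.273 m³/s.
3340 L/s = 3.34 m³/s.
After complete mixing, C₀ = (1.273·110 + 3.34·3.79) / 4.613 = 33.1 mg/L.
Travel time t = 2.2e+04 m / 0.71 m/s = 3.099e+04 s = 0.3586 d.
C = 33.1·exp(−1.1·0.3586) = 33.1·0.674 = 22.31 mg/L.

22.3 mg/L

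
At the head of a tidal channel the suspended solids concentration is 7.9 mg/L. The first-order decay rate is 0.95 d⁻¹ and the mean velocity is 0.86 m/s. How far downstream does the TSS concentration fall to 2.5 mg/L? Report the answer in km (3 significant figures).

From C = C₀·e^(−kt), t = ln(C₀/C)/k = ln(7.9/2.5)/0.95 = 1.151/0.95 = 1.211 d.
Distance = v·t = 0.86 m/s × 1.046e+05 s = 8.999e+04 m = 89.99 km.

90.0 km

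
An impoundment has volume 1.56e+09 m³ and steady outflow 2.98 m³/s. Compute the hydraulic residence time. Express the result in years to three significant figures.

16.6 yr

Q = 2.98 m³/s × 3.156e+07 s/yr = 9.404e+07 m³/yr.
Hydraulic residence time τ = V/Q = 1.56e+09/9.404e+07 = 16.59 yr.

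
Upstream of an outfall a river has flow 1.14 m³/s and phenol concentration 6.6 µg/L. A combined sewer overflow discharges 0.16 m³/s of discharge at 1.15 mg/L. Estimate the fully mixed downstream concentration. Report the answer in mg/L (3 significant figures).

0.147 mg/L

6.6 µg/L = 0.0066 mg/L.
Flow-weighted mixing gives C = (0.16·1.15 + 1.14·0.0066) / (0.16 + 1.14) = 0.1915/1.3 = 0.1473 mg/L.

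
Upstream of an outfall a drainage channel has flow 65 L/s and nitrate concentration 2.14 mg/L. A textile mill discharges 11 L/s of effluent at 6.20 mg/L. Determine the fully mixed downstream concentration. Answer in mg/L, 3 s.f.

11 L/s = 0.011 m³/s.
65 L/s = 0.065 m³/s.
Flow-weighted mixing gives C = (0.011·6.2 + 0.065·2.14) / (0.011 + 0.065) = 0.2073/0.076 = 2.728 mg/L.

2.73 mg/L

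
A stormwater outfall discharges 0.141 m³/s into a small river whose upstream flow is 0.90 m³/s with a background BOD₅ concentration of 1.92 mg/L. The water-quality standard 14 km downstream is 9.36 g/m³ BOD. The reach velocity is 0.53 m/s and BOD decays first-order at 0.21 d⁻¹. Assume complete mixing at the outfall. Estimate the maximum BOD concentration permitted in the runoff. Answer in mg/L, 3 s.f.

Travel time to the compliance point: t = 1.4e+04/0.53 = 2.642e+04 s = 0.3057 d; decay factor exp(−0.21·0.3057) = 0.9378.
So the concentration just after mixing may be at most 9.36/0.9378 = 9.981 mg/L.
Mass balance: 9.981·1.041 = 0.141·Cₑ + 0.9·1.92.
Cₑ = (10.39 − 1.728) / 0.141 = 61.43 mg/L.

61.4 mg/L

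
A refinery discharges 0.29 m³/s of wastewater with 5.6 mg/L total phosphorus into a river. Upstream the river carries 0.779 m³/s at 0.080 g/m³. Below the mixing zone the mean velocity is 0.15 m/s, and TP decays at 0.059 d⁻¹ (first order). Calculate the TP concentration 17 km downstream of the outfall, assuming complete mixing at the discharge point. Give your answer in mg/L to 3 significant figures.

After complete mixing, C₀ = (0.29·5.6 + 0.779·0.08) / 1.069 = 1.577 mg/L.
Travel time t = 1.7e+04 m / 0.15 m/s = 1.133e+05 s = 1.312 d.
C = 1.577·exp(−0.059·1.312) = 1.577·0.9255 = 1.46 mg/L.

1.46 mg/L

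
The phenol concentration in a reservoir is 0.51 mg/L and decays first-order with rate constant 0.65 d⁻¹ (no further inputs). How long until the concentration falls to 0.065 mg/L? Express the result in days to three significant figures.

t = ln(C₀/C)/k = ln(0.51/0.065)/0.65 = 2.06/0.65 = 3.169 d.

3.17 d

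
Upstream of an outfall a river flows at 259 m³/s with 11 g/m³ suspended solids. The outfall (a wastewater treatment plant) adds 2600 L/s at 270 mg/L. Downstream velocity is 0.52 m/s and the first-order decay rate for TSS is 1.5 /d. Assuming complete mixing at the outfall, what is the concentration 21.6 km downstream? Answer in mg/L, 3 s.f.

6.60 mg/L

2600 L/s = 2.6 m³/s.
After complete mixing, C₀ = (2.6·270 + 259·11) / 261.6 = 13.57 mg/L.
Travel time t = 2.16e+04 m / 0.52 m/s = 4.154e+04 s = 0.4808 d.
C = 13.57·exp(−1.5·0.4808) = 13.57·0.4862 = 6.6 mg/L.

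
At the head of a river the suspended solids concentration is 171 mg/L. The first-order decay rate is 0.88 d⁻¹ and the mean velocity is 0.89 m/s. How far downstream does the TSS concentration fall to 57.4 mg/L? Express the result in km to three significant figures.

From C = C₀·e^(−kt), t = ln(C₀/C)/k = ln(171/57.4)/0.88 = 1.092/0.88 = 1.24 d.
Distance = v·t = 0.89 m/s × 1.072e+05 s = 9.539e+04 m = 95.39 km.

95.4 km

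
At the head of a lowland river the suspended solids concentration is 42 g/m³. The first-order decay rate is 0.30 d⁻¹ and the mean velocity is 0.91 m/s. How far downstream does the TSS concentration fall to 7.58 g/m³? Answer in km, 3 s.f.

From C = C₀·e^(−kt), t = ln(C₀/C)/k = ln(42/7.58)/0.30 = 1.712/0.30 = 5.707 d.
Distance = v·t = 0.91 m/s × 4.931e+05 s = 4.487e+05 m = 448.7 km.

449 km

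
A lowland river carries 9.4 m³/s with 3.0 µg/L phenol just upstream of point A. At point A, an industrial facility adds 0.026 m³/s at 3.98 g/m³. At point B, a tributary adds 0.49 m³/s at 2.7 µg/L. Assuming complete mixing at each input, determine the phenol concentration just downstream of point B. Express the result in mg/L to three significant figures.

0.0134 mg/L

3.0 µg/L = 0.003 mg/L.
After input A: C = (9.4·0.003 + 0.026·3.98) / 9.426 = 0.01397 mg/L.
2.7 µg/L = 0.0027 mg/L.
After input B: C = (9.426·0.01397 + 0.49·0.0027) / 9.916 = 0.01341 mg/L.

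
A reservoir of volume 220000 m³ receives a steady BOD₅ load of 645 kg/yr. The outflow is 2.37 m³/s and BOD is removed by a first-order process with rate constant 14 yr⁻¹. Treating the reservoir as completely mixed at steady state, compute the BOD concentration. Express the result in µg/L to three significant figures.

8.28 µg/L

Outflow Q = 2.37 m³/s × 3.156e+07 s/yr = 7.479e+07 m³/yr.
Steady-state CSTR mass balance: W = Q·C + k·V·C, so C = W/(Q + kV).
Q + kV = 7.479e+07 + 14·220000 = 7.787e+07 m³/yr.
C = 645/7.787e+07 = 8.283e-06 kg/m³ = 0.008283 mg/L = 8.283 µg/L.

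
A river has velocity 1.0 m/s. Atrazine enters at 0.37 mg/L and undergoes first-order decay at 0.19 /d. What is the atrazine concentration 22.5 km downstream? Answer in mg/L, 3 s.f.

0.352 mg/L

Travel time t = 22.5 km / 1.0 m/s = 2.25e+04/1.0 = 2.25e+04 s = 0.2604 d.
First-order decay: C = 0.37·exp(−0.19·0.2604) = 0.37·0.9517 = 0.3521 mg/L.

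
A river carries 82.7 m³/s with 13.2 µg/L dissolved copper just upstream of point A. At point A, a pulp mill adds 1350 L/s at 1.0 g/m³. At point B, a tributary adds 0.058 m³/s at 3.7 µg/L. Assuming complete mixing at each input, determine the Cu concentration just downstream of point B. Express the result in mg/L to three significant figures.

13.2 µg/L = 0.0132 mg/L.
1350 L/s = 1.35 m³/s.
After input A: C = (82.7·0.0132 + 1.35·1) / 84.05 = 0.02905 mg/L.
3.7 µg/L = 0.0037 mg/L.
After input B: C = (84.05·0.02905 + 0.058·0.0037) / 84.11 = 0.02903 mg/L.

0.0290 mg/L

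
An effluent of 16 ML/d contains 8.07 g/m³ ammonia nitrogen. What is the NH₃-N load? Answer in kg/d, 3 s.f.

129 kg/d

16 ML/d = 0.1852 m³/s.
Mass flux = Q·C = 0.1852 m³/s × 8.07 g/m³ = 1.494 g/s.
= 1.494 g/s × 86.4 = 129.1 kg/d.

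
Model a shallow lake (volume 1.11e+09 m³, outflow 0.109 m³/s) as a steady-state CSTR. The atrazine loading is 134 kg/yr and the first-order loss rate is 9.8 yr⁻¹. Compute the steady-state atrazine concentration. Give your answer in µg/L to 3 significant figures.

0.0123 µg/L

Outflow Q = 0.109 m³/s × 3.156e+07 s/yr = 3.44e+06 m³/yr.
Steady-state CSTR mass balance: W = Q·C + k·V·C, so C = W/(Q + kV).
Q + kV = 3.44e+06 + 9.8·1.11e+09 = 1.088e+10 m³/yr.
C = 134/1.088e+10 = 1.231e-08 kg/m³ = 1.231e-05 mg/L = 0.01231 µg/L.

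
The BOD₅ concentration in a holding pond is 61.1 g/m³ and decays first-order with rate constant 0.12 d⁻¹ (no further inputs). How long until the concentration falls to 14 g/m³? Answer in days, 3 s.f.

t = ln(C₀/C)/k = ln(61.1/14)/0.12 = 1.473/0.12 = 12.28 d.

12.3 d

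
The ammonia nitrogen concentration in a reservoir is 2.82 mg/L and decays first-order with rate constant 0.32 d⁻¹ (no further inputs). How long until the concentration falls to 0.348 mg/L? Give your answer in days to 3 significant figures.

t = ln(C₀/C)/k = ln(2.82/0.348)/0.32 = 2.092/0.32 = 6.538 d.

6.54 d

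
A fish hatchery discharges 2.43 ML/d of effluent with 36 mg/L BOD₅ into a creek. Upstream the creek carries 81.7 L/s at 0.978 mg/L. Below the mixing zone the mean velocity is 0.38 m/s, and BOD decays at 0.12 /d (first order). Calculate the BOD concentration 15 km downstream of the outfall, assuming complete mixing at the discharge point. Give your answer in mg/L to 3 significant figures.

9.42 mg/L

2.43 ML/d = 0.02813 m³/s.
81.7 L/s = 0.0817 m³/s.
After complete mixing, C₀ = (0.02813·36 + 0.0817·0.978) / 0.1098 = 9.947 mg/L.
Travel time t = 1.5e+04 m / 0.38 m/s = 3.947e+04 s = 0.4569 d.
C = 9.947·exp(−0.12·0.4569) = 9.947·0.9467 = 9.416 mg/L.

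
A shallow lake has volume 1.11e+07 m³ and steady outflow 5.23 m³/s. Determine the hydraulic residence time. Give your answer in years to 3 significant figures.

Q = 5.23 m³/s × 3.156e+07 s/yr = 1.65e+08 m³/yr.
Hydraulic residence time τ = V/Q = 1.11e+07/1.65e+08 = 0.06725 yr.

0.0673 yr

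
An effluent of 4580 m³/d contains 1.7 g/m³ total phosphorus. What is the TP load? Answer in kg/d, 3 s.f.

7.79 kg/d

4580 m³/d = 0.05301 m³/s.
Mass flux = Q·C = 0.05301 m³/s × 1.7 g/m³ = 0.09012 g/s.
= 0.09012 g/s × 86.4 = 7.786 kg/d.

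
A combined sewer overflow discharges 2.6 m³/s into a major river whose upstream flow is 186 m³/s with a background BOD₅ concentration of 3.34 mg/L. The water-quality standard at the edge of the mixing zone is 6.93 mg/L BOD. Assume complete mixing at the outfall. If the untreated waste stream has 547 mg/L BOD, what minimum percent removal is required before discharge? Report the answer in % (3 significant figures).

51.8 %

Mass balance: 6.93·188.6 = 2.6·Cₑ + 186·3.34.
Cₑ = (1307 − 621.2) / 2.6 = 263.8 mg/L.
Required removal = 1 − 263.8/547 = 51.78 %.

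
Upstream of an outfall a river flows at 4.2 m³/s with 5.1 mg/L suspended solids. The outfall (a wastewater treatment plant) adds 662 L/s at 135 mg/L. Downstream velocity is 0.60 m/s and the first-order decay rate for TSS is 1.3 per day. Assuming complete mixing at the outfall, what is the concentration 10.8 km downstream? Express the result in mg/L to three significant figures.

662 L/s = 0.662 m³/s.
After complete mixing, C₀ = (0.662·135 + 4.2·5.1) / 4.862 = 22.79 mg/L.
Travel time t = 1.08e+04 m / 0.60 m/s = 1.8e+04 s = 0.2083 d.
C = 22.79·exp(−1.3·0.2083) = 22.79·0.7627 = 17.38 mg/L.

17.4 mg/L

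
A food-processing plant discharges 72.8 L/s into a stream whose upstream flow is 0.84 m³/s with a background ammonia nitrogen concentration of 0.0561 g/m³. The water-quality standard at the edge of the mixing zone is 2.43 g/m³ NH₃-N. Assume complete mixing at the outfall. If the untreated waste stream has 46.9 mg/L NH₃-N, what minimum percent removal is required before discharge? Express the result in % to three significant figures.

72.8 L/s = 0.0728 m³/s.
Mass balance: 2.43·0.9128 = 0.0728·Cₑ + 0.84·0.0561.
Cₑ = (2.218 − 0.04712) / 0.0728 = 29.82 mg/L.
Required removal = 1 − 29.82/46.9 = 36.42 %.

36.4 %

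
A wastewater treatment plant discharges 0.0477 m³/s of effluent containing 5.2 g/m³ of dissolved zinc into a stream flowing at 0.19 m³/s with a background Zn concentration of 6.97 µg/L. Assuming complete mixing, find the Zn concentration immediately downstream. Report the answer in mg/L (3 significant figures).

1.05 mg/L

6.97 µg/L = 0.00697 mg/L.
Flow-weighted mixing gives C = (0.0477·5.2 + 0.19·0.00697) / (0.0477 + 0.19) = 0.2494/0.2377 = 1.049 mg/L.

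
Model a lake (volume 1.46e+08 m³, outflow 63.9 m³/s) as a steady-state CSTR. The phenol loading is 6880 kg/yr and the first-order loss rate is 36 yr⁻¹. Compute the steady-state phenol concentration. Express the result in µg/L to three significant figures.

0.946 µg/L

Outflow Q = 63.9 m³/s × 3.156e+07 s/yr = 2.017e+09 m³/yr.
Steady-state CSTR mass balance: W = Q·C + k·V·C, so C = W/(Q + kV).
Q + kV = 2.017e+09 + 36·1.46e+08 = 7.273e+09 m³/yr.
C = 6880/7.273e+09 = 9.46e-07 kg/m³ = 0.000946 mg/L = 0.946 µg/L.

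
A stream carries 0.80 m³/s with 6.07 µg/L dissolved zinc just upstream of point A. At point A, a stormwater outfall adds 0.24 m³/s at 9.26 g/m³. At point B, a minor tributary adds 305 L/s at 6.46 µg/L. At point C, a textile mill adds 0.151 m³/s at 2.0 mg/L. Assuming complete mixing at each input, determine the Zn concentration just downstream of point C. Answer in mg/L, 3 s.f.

1.69 mg/L

6.07 µg/L = 0.00607 mg/L.
After input A: C = (0.8·0.00607 + 0.24·9.26) / 1.04 = 2.142 mg/L.
305 L/s = 0.305 m³/s.
6.46 µg/L = 0.00646 mg/L.
After input B: C = (1.04·2.142 + 0.305·0.00646) / 1.345 = 1.657 mg/L.
After input C: C = (1.345·1.657 + 0.151·2) / 1.496 = 1.692 mg/L.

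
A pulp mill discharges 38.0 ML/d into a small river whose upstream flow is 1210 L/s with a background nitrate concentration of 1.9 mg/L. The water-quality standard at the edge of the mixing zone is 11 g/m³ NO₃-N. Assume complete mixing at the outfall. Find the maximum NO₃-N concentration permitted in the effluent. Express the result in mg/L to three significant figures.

36.0 mg/L

38.0 ML/d = 0.4398 m³/s.
1210 L/s = 1.21 m³/s.
Mass balance: 11·1.65 = 0.4398·Cₑ + 1.21·1.9.
Cₑ = (18.15 − 2.299) / 0.4398 = 36.04 mg/L.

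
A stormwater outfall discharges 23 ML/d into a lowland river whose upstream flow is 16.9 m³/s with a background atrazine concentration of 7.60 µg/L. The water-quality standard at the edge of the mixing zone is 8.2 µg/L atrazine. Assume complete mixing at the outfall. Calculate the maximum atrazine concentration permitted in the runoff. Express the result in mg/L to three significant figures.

23 ML/d = 0.2662 m³/s.
7.60 µg/L = 0.0076 mg/L.
8.2 µg/L = 0.0082 mg/L.
Mass balance: 0.0082·17.17 = 0.2662·Cₑ + 16.9·0.0076.
Cₑ = (0.1408 − 0.1284) / 0.2662 = 0.04629 mg/L.

0.0463 mg/L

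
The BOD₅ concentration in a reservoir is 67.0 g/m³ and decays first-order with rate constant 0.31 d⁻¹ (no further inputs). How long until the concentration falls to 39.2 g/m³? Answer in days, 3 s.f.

1.73 d

t = ln(C₀/C)/k = ln(67.0/39.2)/0.31 = 0.536/0.31 = 1.729 d.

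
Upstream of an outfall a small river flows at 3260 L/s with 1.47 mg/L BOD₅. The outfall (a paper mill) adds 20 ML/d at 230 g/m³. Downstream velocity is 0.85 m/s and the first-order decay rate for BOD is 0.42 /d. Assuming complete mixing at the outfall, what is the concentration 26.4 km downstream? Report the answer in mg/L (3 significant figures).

20 ML/d = 0.2315 m³/s.
3260 L/s = 3.26 m³/s.
After complete mixing, C₀ = (0.2315·230 + 3.26·1.47) / 3.491 = 16.62 mg/L.
Travel time t = 2.64e+04 m / 0.85 m/s = 3.106e+04 s = 0.3595 d.
C = 16.62·exp(−0.42·0.3595) = 16.62·0.8599 = 14.29 mg/L.

14.3 mg/L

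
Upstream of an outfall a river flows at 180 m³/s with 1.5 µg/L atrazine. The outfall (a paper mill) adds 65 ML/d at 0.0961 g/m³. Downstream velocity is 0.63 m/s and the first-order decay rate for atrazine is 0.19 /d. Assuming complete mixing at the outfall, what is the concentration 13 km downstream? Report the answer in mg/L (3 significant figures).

65 ML/d = 0.7523 m³/s.
1.5 µg/L = 0.0015 mg/L.
After complete mixing, C₀ = (0.7523·0.0961 + 180·0.0015) / 180.8 = 0.001894 mg/L.
Travel time t = 1.3e+04 m / 0.63 m/s = 2.063e+04 s = 0.2388 d.
C = 0.001894·exp(−0.19·0.2388) = 0.001894·0.9556 = 0.00181 mg/L.

0.00181 mg/L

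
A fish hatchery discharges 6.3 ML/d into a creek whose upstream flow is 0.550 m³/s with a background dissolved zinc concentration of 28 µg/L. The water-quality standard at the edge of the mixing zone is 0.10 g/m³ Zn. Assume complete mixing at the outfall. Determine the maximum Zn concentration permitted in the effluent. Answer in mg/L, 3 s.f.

0.643 mg/L

6.3 ML/d = 0.07292 m³/s.
28 µg/L = 0.028 mg/L.
Mass balance: 0.1·0.6229 = 0.07292·Cₑ + 0.55·0.028.
Cₑ = (0.06229 − 0.0154) / 0.07292 = 0.6431 mg/L.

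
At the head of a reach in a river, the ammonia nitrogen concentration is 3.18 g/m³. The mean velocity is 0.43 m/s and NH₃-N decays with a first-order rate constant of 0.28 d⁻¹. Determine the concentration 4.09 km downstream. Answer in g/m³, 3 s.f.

Travel time t = 4.09 km / 0.43 m/s = 4090/0.43 = 9512 s = 0.1101 d.
First-order decay: C = 3.18·exp(−0.28·0.1101) = 3.18·0.9696 = 3.083 g/m³.

3.08 g/m³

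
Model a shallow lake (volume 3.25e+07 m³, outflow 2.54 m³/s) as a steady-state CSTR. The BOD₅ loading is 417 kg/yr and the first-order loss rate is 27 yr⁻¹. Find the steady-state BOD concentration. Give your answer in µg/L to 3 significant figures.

Outflow Q = 2.54 m³/s × 3.156e+07 s/yr = 8.016e+07 m³/yr.
Steady-state CSTR mass balance: W = Q·C + k·V·C, so C = W/(Q + kV).
Q + kV = 8.016e+07 + 27·3.25e+07 = 9.577e+08 m³/yr.
C = 417/9.577e+08 = 4.354e-07 kg/m³ = 0.0004354 mg/L = 0.4354 µg/L.

0.435 µg/L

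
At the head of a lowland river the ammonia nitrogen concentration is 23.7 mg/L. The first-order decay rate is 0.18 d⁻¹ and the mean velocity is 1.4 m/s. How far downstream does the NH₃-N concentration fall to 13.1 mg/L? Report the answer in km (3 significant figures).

From C = C₀·e^(−kt), t = ln(C₀/C)/k = ln(23.7/13.1)/0.18 = 0.5929/0.18 = 3.294 d.
Distance = v·t = 1.4 m/s × 2.846e+05 s = 3.984e+05 m = 398.4 km.

398 km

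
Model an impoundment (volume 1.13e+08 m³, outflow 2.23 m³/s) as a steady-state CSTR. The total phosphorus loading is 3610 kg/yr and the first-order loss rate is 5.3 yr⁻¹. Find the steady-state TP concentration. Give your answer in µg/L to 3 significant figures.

5.39 µg/L

Outflow Q = 2.23 m³/s × 3.156e+07 s/yr = 7.037e+07 m³/yr.
Steady-state CSTR mass balance: W = Q·C + k·V·C, so C = W/(Q + kV).
Q + kV = 7.037e+07 + 5.3·1.13e+08 = 6.693e+08 m³/yr.
C = 3610/6.693e+08 = 5.394e-06 kg/m³ = 0.005394 mg/L = 5.394 µg/L.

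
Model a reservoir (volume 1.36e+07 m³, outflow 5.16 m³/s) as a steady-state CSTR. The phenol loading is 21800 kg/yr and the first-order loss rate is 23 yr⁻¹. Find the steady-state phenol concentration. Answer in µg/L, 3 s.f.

45.8 µg/L

Outflow Q = 5.16 m³/s × 3.156e+07 s/yr = 1.628e+08 m³/yr.
Steady-state CSTR mass balance: W = Q·C + k·V·C, so C = W/(Q + kV).
Q + kV = 1.628e+08 + 23·1.36e+07 = 4.756e+08 m³/yr.
C = 21800/4.756e+08 = 4.583e-05 kg/m³ = 0.04583 mg/L = 45.83 µg/L.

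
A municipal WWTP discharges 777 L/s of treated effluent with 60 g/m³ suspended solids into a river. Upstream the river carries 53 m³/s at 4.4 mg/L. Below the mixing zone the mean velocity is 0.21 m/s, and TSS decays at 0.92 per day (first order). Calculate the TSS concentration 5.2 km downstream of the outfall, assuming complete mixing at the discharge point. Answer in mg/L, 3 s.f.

777 L/s = 0.777 m³/s.
After complete mixing, C₀ = (0.777·60 + 53·4.4) / 53.78 = 5.203 mg/L.
Travel time t = 5200 m / 0.21 m/s = 2.476e+04 s = 0.2866 d.
C = 5.203·exp(−0.92·0.2866) = 5.203·0.7682 = 3.997 mg/L.

4.00 mg/L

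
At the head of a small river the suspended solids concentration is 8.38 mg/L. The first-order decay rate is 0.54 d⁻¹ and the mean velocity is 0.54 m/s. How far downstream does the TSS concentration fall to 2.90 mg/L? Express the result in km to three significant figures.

From C = C₀·e^(−kt), t = ln(C₀/C)/k = ln(8.38/2.90)/0.54 = 1.061/0.54 = 1.965 d.
Distance = v·t = 0.54 m/s × 1.698e+05 s = 9.168e+04 m = 91.68 km.

91.7 km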